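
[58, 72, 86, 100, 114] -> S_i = 58 + 14*i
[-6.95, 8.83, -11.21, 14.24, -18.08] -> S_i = -6.95*(-1.27)^i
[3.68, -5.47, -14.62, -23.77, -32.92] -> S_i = 3.68 + -9.15*i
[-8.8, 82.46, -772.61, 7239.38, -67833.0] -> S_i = -8.80*(-9.37)^i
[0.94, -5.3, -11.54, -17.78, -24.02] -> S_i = 0.94 + -6.24*i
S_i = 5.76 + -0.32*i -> [5.76, 5.44, 5.12, 4.8, 4.48]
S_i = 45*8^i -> [45, 360, 2880, 23040, 184320]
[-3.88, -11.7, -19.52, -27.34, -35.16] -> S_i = -3.88 + -7.82*i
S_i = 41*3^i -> [41, 123, 369, 1107, 3321]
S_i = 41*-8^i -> [41, -328, 2624, -20992, 167936]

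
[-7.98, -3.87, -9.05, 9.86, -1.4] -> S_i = Random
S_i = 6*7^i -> [6, 42, 294, 2058, 14406]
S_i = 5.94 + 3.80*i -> [5.94, 9.74, 13.54, 17.34, 21.14]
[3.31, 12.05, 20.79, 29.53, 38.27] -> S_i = 3.31 + 8.74*i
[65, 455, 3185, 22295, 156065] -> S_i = 65*7^i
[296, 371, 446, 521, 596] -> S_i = 296 + 75*i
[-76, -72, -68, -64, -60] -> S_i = -76 + 4*i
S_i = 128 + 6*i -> [128, 134, 140, 146, 152]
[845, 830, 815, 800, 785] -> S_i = 845 + -15*i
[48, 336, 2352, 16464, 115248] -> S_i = 48*7^i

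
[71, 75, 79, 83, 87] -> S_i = 71 + 4*i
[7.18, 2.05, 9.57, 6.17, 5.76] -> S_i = Random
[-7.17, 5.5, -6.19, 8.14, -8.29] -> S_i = Random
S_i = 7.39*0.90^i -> [7.39, 6.65, 5.99, 5.39, 4.85]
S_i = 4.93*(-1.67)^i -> [4.93, -8.23, 13.75, -22.96, 38.35]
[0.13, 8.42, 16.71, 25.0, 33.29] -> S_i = 0.13 + 8.29*i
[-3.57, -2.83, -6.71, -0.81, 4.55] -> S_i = Random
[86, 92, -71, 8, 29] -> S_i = Random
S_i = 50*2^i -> [50, 100, 200, 400, 800]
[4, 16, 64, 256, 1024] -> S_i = 4*4^i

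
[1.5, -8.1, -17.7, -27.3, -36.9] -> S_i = 1.50 + -9.60*i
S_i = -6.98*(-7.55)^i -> [-6.98, 52.7, -397.88, 3003.97, -22680.01]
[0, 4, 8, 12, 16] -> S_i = 0 + 4*i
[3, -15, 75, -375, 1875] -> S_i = 3*-5^i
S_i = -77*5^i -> [-77, -385, -1925, -9625, -48125]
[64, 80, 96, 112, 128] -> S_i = 64 + 16*i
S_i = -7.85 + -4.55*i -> [-7.85, -12.4, -16.95, -21.5, -26.05]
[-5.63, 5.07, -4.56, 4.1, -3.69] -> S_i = -5.63*(-0.90)^i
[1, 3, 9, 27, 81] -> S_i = 1*3^i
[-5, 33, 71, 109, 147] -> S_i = -5 + 38*i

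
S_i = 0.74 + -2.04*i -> [0.74, -1.3, -3.34, -5.38, -7.42]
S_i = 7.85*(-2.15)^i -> [7.85, -16.88, 36.29, -78.02, 167.73]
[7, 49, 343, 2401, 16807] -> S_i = 7*7^i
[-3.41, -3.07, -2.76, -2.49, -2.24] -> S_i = -3.41*0.90^i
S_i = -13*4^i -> [-13, -52, -208, -832, -3328]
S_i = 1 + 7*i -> [1, 8, 15, 22, 29]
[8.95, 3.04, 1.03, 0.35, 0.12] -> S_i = 8.95*0.34^i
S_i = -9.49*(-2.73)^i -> [-9.49, 25.91, -70.73, 193.09, -527.13]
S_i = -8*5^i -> [-8, -40, -200, -1000, -5000]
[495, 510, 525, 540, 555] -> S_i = 495 + 15*i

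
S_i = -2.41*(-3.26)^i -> [-2.41, 7.86, -25.61, 83.5, -272.2]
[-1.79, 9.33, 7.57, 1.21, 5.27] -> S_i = Random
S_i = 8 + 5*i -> [8, 13, 18, 23, 28]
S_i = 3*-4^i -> [3, -12, 48, -192, 768]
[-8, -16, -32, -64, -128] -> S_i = -8*2^i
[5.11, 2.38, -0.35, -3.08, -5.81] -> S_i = 5.11 + -2.73*i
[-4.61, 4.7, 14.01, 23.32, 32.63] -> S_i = -4.61 + 9.31*i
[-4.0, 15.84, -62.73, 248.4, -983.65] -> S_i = -4.00*(-3.96)^i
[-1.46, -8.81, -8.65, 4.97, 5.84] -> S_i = Random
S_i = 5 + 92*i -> [5, 97, 189, 281, 373]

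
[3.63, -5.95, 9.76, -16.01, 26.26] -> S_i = 3.63*(-1.64)^i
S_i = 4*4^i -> [4, 16, 64, 256, 1024]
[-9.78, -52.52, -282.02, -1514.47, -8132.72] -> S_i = -9.78*5.37^i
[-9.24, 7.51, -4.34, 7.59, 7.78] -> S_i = Random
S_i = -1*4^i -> [-1, -4, -16, -64, -256]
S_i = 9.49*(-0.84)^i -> [9.49, -7.97, 6.7, -5.62, 4.72]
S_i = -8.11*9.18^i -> [-8.11, -74.45, -683.45, -6274.06, -57595.9]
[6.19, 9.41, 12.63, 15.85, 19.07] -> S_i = 6.19 + 3.22*i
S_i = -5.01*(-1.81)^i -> [-5.01, 9.07, -16.41, 29.71, -53.77]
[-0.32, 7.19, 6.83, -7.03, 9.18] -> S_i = Random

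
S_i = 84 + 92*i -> [84, 176, 268, 360, 452]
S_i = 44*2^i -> [44, 88, 176, 352, 704]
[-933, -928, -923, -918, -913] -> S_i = -933 + 5*i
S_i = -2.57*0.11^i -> [-2.57, -0.28, -0.03, -0.0, -0.0]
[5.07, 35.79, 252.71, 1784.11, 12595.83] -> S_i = 5.07*7.06^i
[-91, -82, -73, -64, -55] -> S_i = -91 + 9*i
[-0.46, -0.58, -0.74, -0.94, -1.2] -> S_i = -0.46*1.27^i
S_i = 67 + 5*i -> [67, 72, 77, 82, 87]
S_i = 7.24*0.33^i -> [7.24, 2.39, 0.79, 0.26, 0.09]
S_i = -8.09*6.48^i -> [-8.09, -52.42, -339.7, -2201.27, -14264.24]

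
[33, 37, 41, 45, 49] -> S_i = 33 + 4*i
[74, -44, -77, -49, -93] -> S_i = Random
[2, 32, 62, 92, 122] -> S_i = 2 + 30*i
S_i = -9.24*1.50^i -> [-9.24, -13.86, -20.79, -31.18, -46.78]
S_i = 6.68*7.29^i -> [6.68, 48.7, 355.0, 2587.97, 18866.29]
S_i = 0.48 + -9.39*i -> [0.48, -8.91, -18.3, -27.69, -37.08]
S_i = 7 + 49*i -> [7, 56, 105, 154, 203]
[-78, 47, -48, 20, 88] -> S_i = Random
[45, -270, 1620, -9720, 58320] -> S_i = 45*-6^i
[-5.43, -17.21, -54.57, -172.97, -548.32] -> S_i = -5.43*3.17^i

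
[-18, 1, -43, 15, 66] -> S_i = Random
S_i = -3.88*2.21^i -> [-3.88, -8.57, -18.95, -41.88, -92.56]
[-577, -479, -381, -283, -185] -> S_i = -577 + 98*i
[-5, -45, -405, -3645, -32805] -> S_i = -5*9^i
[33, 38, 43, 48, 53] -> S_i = 33 + 5*i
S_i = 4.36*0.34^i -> [4.36, 1.48, 0.5, 0.17, 0.06]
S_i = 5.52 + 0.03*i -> [5.52, 5.55, 5.58, 5.61, 5.64]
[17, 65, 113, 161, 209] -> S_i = 17 + 48*i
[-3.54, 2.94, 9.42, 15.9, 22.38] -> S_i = -3.54 + 6.48*i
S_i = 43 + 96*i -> [43, 139, 235, 331, 427]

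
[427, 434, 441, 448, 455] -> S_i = 427 + 7*i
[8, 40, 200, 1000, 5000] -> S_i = 8*5^i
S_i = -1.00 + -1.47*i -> [-1.0, -2.47, -3.94, -5.41, -6.88]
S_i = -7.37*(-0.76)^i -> [-7.37, 5.6, -4.26, 3.24, -2.46]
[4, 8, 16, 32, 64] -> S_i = 4*2^i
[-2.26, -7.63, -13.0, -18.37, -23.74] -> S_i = -2.26 + -5.37*i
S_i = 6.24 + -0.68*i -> [6.24, 5.56, 4.88, 4.2, 3.52]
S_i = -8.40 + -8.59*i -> [-8.4, -16.99, -25.58, -34.17, -42.76]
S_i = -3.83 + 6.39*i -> [-3.83, 2.56, 8.95, 15.34, 21.73]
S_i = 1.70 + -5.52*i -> [1.7, -3.82, -9.34, -14.86, -20.38]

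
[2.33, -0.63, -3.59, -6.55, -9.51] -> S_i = 2.33 + -2.96*i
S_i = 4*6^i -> [4, 24, 144, 864, 5184]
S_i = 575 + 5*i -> [575, 580, 585, 590, 595]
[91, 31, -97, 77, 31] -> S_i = Random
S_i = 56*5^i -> [56, 280, 1400, 7000, 35000]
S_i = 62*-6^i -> [62, -372, 2232, -13392, 80352]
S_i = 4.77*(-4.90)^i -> [4.77, -23.37, 114.53, -561.19, 2749.81]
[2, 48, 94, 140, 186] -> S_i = 2 + 46*i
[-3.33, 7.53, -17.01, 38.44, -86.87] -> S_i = -3.33*(-2.26)^i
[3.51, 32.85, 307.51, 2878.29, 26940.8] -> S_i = 3.51*9.36^i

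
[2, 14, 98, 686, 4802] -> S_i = 2*7^i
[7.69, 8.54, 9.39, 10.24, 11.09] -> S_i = 7.69 + 0.85*i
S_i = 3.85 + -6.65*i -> [3.85, -2.8, -9.45, -16.1, -22.75]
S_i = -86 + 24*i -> [-86, -62, -38, -14, 10]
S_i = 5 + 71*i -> [5, 76, 147, 218, 289]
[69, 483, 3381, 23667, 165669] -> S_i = 69*7^i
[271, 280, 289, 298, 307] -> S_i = 271 + 9*i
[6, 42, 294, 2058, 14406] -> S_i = 6*7^i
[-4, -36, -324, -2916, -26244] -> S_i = -4*9^i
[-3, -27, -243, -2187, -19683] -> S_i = -3*9^i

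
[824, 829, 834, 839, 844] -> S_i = 824 + 5*i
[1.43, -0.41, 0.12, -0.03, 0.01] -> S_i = 1.43*(-0.29)^i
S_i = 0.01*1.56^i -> [0.01, 0.02, 0.02, 0.04, 0.06]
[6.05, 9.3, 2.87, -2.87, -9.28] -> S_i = Random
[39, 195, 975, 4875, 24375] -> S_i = 39*5^i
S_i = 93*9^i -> [93, 837, 7533, 67797, 610173]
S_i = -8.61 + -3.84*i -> [-8.61, -12.45, -16.29, -20.13, -23.97]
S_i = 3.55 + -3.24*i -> [3.55, 0.31, -2.93, -6.17, -9.41]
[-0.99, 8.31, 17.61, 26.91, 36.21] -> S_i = -0.99 + 9.30*i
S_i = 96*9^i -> [96, 864, 7776, 69984, 629856]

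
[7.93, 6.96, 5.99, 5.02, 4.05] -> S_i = 7.93 + -0.97*i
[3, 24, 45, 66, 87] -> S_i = 3 + 21*i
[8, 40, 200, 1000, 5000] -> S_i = 8*5^i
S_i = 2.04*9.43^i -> [2.04, 19.24, 181.41, 1710.67, 16131.58]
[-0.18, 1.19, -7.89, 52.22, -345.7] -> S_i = -0.18*(-6.62)^i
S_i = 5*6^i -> [5, 30, 180, 1080, 6480]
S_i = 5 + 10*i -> [5, 15, 25, 35, 45]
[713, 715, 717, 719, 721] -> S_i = 713 + 2*i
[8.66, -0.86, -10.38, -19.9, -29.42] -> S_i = 8.66 + -9.52*i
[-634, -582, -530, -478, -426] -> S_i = -634 + 52*i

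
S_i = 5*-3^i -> [5, -15, 45, -135, 405]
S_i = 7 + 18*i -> [7, 25, 43, 61, 79]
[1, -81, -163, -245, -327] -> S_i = 1 + -82*i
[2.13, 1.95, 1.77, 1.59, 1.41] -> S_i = 2.13 + -0.18*i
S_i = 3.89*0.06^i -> [3.89, 0.23, 0.01, 0.0, 0.0]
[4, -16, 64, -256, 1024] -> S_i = 4*-4^i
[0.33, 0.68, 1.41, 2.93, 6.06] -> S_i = 0.33*2.07^i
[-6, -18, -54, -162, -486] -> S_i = -6*3^i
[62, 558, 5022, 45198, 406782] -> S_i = 62*9^i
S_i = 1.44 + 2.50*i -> [1.44, 3.94, 6.44, 8.94, 11.44]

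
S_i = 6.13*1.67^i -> [6.13, 10.24, 17.1, 28.55, 47.68]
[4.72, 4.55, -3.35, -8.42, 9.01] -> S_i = Random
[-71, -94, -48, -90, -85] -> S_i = Random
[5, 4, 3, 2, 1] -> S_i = 5 + -1*i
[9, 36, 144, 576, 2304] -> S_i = 9*4^i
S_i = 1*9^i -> [1, 9, 81, 729, 6561]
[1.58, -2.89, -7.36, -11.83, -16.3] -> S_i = 1.58 + -4.47*i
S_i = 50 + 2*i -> [50, 52, 54, 56, 58]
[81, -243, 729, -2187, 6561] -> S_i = 81*-3^i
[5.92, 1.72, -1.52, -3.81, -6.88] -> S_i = Random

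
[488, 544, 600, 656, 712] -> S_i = 488 + 56*i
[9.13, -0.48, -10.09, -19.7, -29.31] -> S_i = 9.13 + -9.61*i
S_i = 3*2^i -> [3, 6, 12, 24, 48]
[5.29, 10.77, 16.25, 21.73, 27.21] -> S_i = 5.29 + 5.48*i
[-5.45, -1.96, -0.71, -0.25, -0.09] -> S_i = -5.45*0.36^i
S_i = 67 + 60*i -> [67, 127, 187, 247, 307]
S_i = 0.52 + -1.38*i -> [0.52, -0.86, -2.24, -3.62, -5.0]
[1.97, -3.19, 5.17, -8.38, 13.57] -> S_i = 1.97*(-1.62)^i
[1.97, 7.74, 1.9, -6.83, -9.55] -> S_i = Random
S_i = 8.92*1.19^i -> [8.92, 10.61, 12.63, 15.03, 17.89]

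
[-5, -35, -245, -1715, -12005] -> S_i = -5*7^i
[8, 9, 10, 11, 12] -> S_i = 8 + 1*i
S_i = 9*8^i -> [9, 72, 576, 4608, 36864]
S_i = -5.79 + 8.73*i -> [-5.79, 2.94, 11.67, 20.4, 29.13]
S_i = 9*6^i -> [9, 54, 324, 1944, 11664]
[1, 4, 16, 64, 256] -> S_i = 1*4^i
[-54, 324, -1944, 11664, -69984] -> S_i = -54*-6^i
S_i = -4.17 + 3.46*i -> [-4.17, -0.71, 2.75, 6.21, 9.67]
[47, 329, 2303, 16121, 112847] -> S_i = 47*7^i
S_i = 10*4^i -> [10, 40, 160, 640, 2560]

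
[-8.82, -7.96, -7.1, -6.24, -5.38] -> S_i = -8.82 + 0.86*i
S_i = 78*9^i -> [78, 702, 6318, 56862, 511758]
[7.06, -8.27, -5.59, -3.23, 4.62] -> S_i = Random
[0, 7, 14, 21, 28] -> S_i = 0 + 7*i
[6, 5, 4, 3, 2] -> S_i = 6 + -1*i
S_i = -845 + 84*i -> [-845, -761, -677, -593, -509]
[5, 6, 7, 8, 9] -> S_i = 5 + 1*i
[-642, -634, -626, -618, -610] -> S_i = -642 + 8*i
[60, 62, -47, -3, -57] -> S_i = Random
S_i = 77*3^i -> [77, 231, 693, 2079, 6237]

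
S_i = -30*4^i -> [-30, -120, -480, -1920, -7680]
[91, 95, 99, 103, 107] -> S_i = 91 + 4*i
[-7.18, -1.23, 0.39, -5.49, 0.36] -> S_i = Random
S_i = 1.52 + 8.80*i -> [1.52, 10.32, 19.12, 27.92, 36.72]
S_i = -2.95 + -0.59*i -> [-2.95, -3.54, -4.13, -4.72, -5.31]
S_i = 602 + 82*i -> [602, 684, 766, 848, 930]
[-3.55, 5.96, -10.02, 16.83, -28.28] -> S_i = -3.55*(-1.68)^i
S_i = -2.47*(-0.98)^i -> [-2.47, 2.42, -2.37, 2.32, -2.28]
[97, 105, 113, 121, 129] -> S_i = 97 + 8*i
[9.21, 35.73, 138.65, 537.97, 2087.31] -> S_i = 9.21*3.88^i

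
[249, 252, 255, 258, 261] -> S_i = 249 + 3*i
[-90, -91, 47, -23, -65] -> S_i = Random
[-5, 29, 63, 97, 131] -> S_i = -5 + 34*i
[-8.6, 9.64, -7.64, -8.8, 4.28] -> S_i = Random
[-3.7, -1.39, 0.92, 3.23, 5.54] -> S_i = -3.70 + 2.31*i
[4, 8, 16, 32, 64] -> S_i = 4*2^i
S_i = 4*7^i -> [4, 28, 196, 1372, 9604]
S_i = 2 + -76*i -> [2, -74, -150, -226, -302]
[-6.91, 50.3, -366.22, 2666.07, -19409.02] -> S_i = -6.91*(-7.28)^i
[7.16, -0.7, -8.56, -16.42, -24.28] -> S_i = 7.16 + -7.86*i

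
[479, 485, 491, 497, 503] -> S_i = 479 + 6*i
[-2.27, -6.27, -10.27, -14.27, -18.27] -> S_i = -2.27 + -4.00*i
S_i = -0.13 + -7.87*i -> [-0.13, -8.0, -15.87, -23.74, -31.61]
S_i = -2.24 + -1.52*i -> [-2.24, -3.76, -5.28, -6.8, -8.32]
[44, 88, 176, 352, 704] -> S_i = 44*2^i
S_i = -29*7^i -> [-29, -203, -1421, -9947, -69629]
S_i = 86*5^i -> [86, 430, 2150, 10750, 53750]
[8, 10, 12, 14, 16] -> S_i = 8 + 2*i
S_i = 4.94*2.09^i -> [4.94, 10.32, 21.58, 45.1, 94.26]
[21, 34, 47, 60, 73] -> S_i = 21 + 13*i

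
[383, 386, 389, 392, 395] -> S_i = 383 + 3*i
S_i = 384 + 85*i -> [384, 469, 554, 639, 724]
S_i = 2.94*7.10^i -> [2.94, 20.87, 148.21, 1052.26, 7471.03]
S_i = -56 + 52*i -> [-56, -4, 48, 100, 152]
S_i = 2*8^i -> [2, 16, 128, 1024, 8192]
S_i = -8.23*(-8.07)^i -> [-8.23, 66.42, -535.98, 4325.34, -34905.51]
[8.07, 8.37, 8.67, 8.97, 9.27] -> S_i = 8.07 + 0.30*i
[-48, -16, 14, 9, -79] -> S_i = Random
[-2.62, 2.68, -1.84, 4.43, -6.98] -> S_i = Random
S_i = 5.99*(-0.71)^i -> [5.99, -4.25, 3.02, -2.14, 1.52]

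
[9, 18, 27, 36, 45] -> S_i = 9 + 9*i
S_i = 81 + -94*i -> [81, -13, -107, -201, -295]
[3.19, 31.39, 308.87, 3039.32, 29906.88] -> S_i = 3.19*9.84^i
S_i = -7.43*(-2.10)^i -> [-7.43, 15.6, -32.77, 68.81, -144.5]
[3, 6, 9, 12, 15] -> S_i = 3 + 3*i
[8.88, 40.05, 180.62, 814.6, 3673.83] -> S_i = 8.88*4.51^i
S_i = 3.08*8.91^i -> [3.08, 27.44, 244.52, 2178.63, 19411.61]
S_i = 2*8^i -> [2, 16, 128, 1024, 8192]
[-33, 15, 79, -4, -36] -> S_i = Random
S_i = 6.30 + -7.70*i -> [6.3, -1.4, -9.1, -16.8, -24.5]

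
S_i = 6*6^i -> [6, 36, 216, 1296, 7776]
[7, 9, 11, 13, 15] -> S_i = 7 + 2*i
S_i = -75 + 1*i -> [-75, -74, -73, -72, -71]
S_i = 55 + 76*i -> [55, 131, 207, 283, 359]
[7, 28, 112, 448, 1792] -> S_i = 7*4^i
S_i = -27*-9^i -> [-27, 243, -2187, 19683, -177147]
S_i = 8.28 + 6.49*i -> [8.28, 14.77, 21.26, 27.75, 34.24]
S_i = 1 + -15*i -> [1, -14, -29, -44, -59]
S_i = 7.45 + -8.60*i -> [7.45, -1.15, -9.75, -18.35, -26.95]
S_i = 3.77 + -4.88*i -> [3.77, -1.11, -5.99, -10.87, -15.75]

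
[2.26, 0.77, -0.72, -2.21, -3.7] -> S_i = 2.26 + -1.49*i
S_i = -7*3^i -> [-7, -21, -63, -189, -567]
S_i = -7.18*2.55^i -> [-7.18, -18.31, -46.69, -119.05, -303.59]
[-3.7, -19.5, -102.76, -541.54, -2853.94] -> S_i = -3.70*5.27^i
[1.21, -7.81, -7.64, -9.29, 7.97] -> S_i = Random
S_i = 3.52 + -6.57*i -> [3.52, -3.05, -9.62, -16.19, -22.76]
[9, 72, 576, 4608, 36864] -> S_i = 9*8^i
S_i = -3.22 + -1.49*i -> [-3.22, -4.71, -6.2, -7.69, -9.18]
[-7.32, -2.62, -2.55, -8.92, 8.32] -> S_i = Random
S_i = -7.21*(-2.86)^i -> [-7.21, 20.62, -58.97, 168.67, -482.39]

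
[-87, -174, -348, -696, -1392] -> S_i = -87*2^i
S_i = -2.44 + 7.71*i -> [-2.44, 5.27, 12.98, 20.69, 28.4]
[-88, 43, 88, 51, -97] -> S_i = Random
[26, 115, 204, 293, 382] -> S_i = 26 + 89*i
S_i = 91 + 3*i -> [91, 94, 97, 100, 103]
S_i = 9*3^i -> [9, 27, 81, 243, 729]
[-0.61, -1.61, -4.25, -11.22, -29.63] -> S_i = -0.61*2.64^i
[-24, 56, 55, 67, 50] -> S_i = Random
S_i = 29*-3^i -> [29, -87, 261, -783, 2349]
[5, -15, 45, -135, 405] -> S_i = 5*-3^i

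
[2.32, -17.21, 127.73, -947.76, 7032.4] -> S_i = 2.32*(-7.42)^i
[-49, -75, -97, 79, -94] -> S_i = Random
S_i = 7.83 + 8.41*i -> [7.83, 16.24, 24.65, 33.06, 41.47]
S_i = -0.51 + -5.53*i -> [-0.51, -6.04, -11.57, -17.1, -22.63]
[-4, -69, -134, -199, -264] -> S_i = -4 + -65*i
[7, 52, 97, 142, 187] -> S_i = 7 + 45*i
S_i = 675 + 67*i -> [675, 742, 809, 876, 943]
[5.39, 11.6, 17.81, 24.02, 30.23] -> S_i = 5.39 + 6.21*i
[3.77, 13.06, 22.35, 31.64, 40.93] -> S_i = 3.77 + 9.29*i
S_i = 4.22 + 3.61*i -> [4.22, 7.83, 11.44, 15.05, 18.66]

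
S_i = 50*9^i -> [50, 450, 4050, 36450, 328050]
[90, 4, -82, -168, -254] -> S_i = 90 + -86*i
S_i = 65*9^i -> [65, 585, 5265, 47385, 426465]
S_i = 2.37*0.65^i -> [2.37, 1.54, 1.0, 0.65, 0.42]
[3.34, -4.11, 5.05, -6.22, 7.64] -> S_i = 3.34*(-1.23)^i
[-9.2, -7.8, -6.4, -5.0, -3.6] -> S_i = -9.20 + 1.40*i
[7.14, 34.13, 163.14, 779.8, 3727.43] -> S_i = 7.14*4.78^i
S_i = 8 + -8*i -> [8, 0, -8, -16, -24]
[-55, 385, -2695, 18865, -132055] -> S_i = -55*-7^i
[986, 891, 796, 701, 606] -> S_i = 986 + -95*i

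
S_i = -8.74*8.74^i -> [-8.74, -76.39, -667.63, -5835.07, -50998.47]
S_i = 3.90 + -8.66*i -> [3.9, -4.76, -13.42, -22.08, -30.74]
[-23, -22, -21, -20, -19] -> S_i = -23 + 1*i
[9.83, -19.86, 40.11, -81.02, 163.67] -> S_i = 9.83*(-2.02)^i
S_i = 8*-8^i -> [8, -64, 512, -4096, 32768]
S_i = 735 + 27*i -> [735, 762, 789, 816, 843]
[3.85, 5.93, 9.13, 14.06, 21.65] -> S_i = 3.85*1.54^i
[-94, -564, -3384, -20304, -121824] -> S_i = -94*6^i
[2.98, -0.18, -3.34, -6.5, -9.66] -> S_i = 2.98 + -3.16*i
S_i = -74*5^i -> [-74, -370, -1850, -9250, -46250]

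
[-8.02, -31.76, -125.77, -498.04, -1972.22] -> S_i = -8.02*3.96^i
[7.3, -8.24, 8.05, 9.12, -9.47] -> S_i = Random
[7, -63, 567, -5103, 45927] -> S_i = 7*-9^i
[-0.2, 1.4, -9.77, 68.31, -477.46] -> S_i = -0.20*(-6.99)^i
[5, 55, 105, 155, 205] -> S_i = 5 + 50*i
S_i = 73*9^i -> [73, 657, 5913, 53217, 478953]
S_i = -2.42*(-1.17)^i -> [-2.42, 2.83, -3.31, 3.88, -4.53]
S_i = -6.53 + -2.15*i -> [-6.53, -8.68, -10.83, -12.98, -15.13]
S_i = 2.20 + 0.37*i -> [2.2, 2.57, 2.94, 3.31, 3.68]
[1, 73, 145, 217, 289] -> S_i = 1 + 72*i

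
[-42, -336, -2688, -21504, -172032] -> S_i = -42*8^i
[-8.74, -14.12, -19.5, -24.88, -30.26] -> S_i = -8.74 + -5.38*i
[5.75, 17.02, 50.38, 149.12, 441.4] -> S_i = 5.75*2.96^i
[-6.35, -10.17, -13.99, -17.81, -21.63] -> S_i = -6.35 + -3.82*i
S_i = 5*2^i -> [5, 10, 20, 40, 80]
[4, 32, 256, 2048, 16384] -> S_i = 4*8^i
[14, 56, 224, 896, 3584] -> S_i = 14*4^i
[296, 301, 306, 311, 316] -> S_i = 296 + 5*i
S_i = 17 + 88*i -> [17, 105, 193, 281, 369]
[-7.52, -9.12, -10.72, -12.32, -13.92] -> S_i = -7.52 + -1.60*i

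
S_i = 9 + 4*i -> [9, 13, 17, 21, 25]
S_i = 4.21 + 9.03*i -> [4.21, 13.24, 22.27, 31.3, 40.33]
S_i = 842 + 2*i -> [842, 844, 846, 848, 850]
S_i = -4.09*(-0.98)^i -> [-4.09, 4.01, -3.93, 3.85, -3.77]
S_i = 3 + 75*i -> [3, 78, 153, 228, 303]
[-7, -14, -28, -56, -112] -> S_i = -7*2^i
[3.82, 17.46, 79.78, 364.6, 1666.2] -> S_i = 3.82*4.57^i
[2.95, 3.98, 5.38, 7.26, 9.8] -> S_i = 2.95*1.35^i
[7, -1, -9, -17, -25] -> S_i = 7 + -8*i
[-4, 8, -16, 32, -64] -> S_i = -4*-2^i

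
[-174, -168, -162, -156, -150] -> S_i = -174 + 6*i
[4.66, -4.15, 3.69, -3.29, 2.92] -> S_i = 4.66*(-0.89)^i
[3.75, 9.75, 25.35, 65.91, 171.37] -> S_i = 3.75*2.60^i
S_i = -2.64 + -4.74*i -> [-2.64, -7.38, -12.12, -16.86, -21.6]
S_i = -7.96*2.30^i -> [-7.96, -18.31, -42.11, -96.85, -222.75]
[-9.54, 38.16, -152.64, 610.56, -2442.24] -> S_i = -9.54*(-4.00)^i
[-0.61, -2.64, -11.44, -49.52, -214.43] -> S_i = -0.61*4.33^i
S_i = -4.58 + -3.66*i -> [-4.58, -8.24, -11.9, -15.56, -19.22]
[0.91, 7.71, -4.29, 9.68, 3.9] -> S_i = Random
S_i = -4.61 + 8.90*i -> [-4.61, 4.29, 13.19, 22.09, 30.99]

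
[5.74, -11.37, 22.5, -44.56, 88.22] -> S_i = 5.74*(-1.98)^i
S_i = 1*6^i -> [1, 6, 36, 216, 1296]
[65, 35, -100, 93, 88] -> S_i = Random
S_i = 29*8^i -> [29, 232, 1856, 14848, 118784]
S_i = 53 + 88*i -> [53, 141, 229, 317, 405]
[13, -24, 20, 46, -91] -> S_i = Random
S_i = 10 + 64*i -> [10, 74, 138, 202, 266]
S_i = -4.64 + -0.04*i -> [-4.64, -4.68, -4.72, -4.76, -4.8]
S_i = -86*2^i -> [-86, -172, -344, -688, -1376]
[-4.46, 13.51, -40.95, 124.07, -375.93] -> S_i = -4.46*(-3.03)^i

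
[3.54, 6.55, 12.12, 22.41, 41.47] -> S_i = 3.54*1.85^i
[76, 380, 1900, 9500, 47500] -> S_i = 76*5^i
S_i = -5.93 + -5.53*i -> [-5.93, -11.46, -16.99, -22.52, -28.05]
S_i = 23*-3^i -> [23, -69, 207, -621, 1863]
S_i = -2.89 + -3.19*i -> [-2.89, -6.08, -9.27, -12.46, -15.65]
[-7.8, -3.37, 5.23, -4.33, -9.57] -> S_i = Random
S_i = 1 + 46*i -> [1, 47, 93, 139, 185]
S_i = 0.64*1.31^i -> [0.64, 0.84, 1.1, 1.44, 1.88]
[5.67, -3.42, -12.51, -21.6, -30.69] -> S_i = 5.67 + -9.09*i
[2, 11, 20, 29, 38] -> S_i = 2 + 9*i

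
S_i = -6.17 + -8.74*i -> [-6.17, -14.91, -23.65, -32.39, -41.13]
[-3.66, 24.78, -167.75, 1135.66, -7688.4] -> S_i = -3.66*(-6.77)^i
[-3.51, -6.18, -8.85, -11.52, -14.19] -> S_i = -3.51 + -2.67*i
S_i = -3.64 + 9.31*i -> [-3.64, 5.67, 14.98, 24.29, 33.6]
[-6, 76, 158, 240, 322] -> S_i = -6 + 82*i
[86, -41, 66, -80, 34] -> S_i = Random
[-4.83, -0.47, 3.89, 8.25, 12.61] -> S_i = -4.83 + 4.36*i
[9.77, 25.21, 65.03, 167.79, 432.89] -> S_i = 9.77*2.58^i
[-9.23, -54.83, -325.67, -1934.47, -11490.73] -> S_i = -9.23*5.94^i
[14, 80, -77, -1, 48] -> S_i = Random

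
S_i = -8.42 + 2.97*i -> [-8.42, -5.45, -2.48, 0.49, 3.46]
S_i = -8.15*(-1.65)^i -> [-8.15, 13.45, -22.19, 36.61, -60.41]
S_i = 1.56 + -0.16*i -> [1.56, 1.4, 1.24, 1.08, 0.92]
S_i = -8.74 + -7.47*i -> [-8.74, -16.21, -23.68, -31.15, -38.62]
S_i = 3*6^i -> [3, 18, 108, 648, 3888]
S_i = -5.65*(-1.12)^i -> [-5.65, 6.33, -7.09, 7.94, -8.89]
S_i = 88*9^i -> [88, 792, 7128, 64152, 577368]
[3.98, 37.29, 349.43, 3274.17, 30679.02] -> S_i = 3.98*9.37^i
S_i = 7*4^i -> [7, 28, 112, 448, 1792]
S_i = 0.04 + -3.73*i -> [0.04, -3.69, -7.42, -11.15, -14.88]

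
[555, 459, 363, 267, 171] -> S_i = 555 + -96*i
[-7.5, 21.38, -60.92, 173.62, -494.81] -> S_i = -7.50*(-2.85)^i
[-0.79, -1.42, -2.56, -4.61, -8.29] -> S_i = -0.79*1.80^i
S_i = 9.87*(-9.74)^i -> [9.87, -96.13, 936.34, -9119.98, 88828.63]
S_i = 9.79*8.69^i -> [9.79, 85.08, 739.3, 6424.54, 55829.25]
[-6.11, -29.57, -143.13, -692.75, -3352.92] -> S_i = -6.11*4.84^i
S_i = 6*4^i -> [6, 24, 96, 384, 1536]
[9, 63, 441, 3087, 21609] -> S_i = 9*7^i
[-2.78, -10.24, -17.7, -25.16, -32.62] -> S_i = -2.78 + -7.46*i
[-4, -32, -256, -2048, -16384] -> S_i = -4*8^i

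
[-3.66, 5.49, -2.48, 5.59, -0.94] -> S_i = Random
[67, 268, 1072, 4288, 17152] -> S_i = 67*4^i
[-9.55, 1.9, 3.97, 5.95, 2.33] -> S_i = Random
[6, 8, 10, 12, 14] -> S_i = 6 + 2*i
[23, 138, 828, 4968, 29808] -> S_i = 23*6^i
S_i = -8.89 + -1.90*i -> [-8.89, -10.79, -12.69, -14.59, -16.49]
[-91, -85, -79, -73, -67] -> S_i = -91 + 6*i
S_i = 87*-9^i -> [87, -783, 7047, -63423, 570807]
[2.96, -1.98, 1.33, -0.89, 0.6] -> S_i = 2.96*(-0.67)^i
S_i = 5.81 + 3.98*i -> [5.81, 9.79, 13.77, 17.75, 21.73]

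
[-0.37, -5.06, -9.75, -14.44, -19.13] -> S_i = -0.37 + -4.69*i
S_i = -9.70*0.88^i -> [-9.7, -8.54, -7.51, -6.61, -5.82]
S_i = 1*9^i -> [1, 9, 81, 729, 6561]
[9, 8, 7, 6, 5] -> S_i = 9 + -1*i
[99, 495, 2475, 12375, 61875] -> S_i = 99*5^i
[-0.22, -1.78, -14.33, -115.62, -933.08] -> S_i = -0.22*8.07^i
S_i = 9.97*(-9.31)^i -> [9.97, -92.82, 864.16, -8045.34, 74902.08]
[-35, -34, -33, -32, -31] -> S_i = -35 + 1*i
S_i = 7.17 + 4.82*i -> [7.17, 11.99, 16.81, 21.63, 26.45]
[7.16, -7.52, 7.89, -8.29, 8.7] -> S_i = 7.16*(-1.05)^i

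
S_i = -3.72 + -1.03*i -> [-3.72, -4.75, -5.78, -6.81, -7.84]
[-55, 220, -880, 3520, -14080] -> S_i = -55*-4^i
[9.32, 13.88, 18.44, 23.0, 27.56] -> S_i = 9.32 + 4.56*i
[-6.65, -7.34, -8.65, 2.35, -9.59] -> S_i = Random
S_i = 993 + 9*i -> [993, 1002, 1011, 1020, 1029]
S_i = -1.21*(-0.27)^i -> [-1.21, 0.33, -0.09, 0.02, -0.01]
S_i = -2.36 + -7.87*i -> [-2.36, -10.23, -18.1, -25.97, -33.84]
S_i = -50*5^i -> [-50, -250, -1250, -6250, -31250]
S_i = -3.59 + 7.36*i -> [-3.59, 3.77, 11.13, 18.49, 25.85]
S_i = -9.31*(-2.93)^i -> [-9.31, 27.28, -79.93, 234.18, -686.15]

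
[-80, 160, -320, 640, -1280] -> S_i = -80*-2^i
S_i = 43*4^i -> [43, 172, 688, 2752, 11008]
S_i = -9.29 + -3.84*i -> [-9.29, -13.13, -16.97, -20.81, -24.65]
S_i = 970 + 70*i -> [970, 1040, 1110, 1180, 1250]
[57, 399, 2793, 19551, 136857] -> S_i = 57*7^i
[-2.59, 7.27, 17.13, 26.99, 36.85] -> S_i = -2.59 + 9.86*i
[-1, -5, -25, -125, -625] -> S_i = -1*5^i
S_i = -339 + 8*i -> [-339, -331, -323, -315, -307]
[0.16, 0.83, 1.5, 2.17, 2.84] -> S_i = 0.16 + 0.67*i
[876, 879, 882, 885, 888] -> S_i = 876 + 3*i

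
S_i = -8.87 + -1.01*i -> [-8.87, -9.88, -10.89, -11.9, -12.91]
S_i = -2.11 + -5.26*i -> [-2.11, -7.37, -12.63, -17.89, -23.15]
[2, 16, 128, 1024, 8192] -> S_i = 2*8^i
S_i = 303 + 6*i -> [303, 309, 315, 321, 327]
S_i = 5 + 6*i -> [5, 11, 17, 23, 29]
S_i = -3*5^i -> [-3, -15, -75, -375, -1875]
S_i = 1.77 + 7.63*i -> [1.77, 9.4, 17.03, 24.66, 32.29]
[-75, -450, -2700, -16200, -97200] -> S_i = -75*6^i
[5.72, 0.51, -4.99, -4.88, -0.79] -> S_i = Random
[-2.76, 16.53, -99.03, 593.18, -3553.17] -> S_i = -2.76*(-5.99)^i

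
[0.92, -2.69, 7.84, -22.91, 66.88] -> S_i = 0.92*(-2.92)^i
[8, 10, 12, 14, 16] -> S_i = 8 + 2*i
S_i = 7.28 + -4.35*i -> [7.28, 2.93, -1.42, -5.77, -10.12]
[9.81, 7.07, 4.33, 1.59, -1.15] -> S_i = 9.81 + -2.74*i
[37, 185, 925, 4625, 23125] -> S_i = 37*5^i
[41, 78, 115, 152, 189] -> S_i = 41 + 37*i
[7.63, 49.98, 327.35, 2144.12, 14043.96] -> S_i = 7.63*6.55^i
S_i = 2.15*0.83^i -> [2.15, 1.78, 1.48, 1.23, 1.02]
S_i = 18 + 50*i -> [18, 68, 118, 168, 218]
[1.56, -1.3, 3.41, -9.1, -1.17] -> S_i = Random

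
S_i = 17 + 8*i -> [17, 25, 33, 41, 49]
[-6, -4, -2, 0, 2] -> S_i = -6 + 2*i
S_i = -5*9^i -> [-5, -45, -405, -3645, -32805]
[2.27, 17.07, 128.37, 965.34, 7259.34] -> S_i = 2.27*7.52^i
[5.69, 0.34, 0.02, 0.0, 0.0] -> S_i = 5.69*0.06^i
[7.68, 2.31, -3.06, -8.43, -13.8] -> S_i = 7.68 + -5.37*i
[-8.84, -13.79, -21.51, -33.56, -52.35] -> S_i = -8.84*1.56^i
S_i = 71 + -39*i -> [71, 32, -7, -46, -85]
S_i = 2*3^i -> [2, 6, 18, 54, 162]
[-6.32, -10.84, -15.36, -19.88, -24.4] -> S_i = -6.32 + -4.52*i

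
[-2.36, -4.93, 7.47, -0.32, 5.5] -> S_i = Random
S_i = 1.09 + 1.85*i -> [1.09, 2.94, 4.79, 6.64, 8.49]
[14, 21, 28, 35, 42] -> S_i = 14 + 7*i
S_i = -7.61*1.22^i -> [-7.61, -9.28, -11.33, -13.82, -16.86]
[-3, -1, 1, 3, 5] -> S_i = -3 + 2*i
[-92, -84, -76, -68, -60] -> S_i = -92 + 8*i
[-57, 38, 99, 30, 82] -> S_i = Random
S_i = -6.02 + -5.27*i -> [-6.02, -11.29, -16.56, -21.83, -27.1]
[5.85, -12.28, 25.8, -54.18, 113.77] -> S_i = 5.85*(-2.10)^i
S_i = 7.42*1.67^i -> [7.42, 12.39, 20.69, 34.56, 57.71]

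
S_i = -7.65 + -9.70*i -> [-7.65, -17.35, -27.05, -36.75, -46.45]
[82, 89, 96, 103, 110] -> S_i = 82 + 7*i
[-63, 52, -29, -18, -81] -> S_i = Random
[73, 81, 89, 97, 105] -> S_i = 73 + 8*i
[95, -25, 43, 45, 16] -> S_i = Random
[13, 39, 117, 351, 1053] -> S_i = 13*3^i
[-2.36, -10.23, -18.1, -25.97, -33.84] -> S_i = -2.36 + -7.87*i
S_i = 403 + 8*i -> [403, 411, 419, 427, 435]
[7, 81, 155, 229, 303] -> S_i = 7 + 74*i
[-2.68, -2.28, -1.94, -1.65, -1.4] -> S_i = -2.68*0.85^i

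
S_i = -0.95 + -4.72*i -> [-0.95, -5.67, -10.39, -15.11, -19.83]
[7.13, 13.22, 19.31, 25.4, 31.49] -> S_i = 7.13 + 6.09*i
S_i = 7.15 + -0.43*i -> [7.15, 6.72, 6.29, 5.86, 5.43]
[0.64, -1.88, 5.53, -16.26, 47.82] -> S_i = 0.64*(-2.94)^i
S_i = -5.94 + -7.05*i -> [-5.94, -12.99, -20.04, -27.09, -34.14]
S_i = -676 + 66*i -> [-676, -610, -544, -478, -412]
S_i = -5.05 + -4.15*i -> [-5.05, -9.2, -13.35, -17.5, -21.65]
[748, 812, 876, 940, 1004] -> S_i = 748 + 64*i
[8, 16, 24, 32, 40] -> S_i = 8 + 8*i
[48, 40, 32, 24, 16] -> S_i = 48 + -8*i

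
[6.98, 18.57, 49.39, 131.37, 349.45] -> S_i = 6.98*2.66^i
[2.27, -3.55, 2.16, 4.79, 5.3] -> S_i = Random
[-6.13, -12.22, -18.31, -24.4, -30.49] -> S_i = -6.13 + -6.09*i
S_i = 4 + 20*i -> [4, 24, 44, 64, 84]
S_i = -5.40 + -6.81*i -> [-5.4, -12.21, -19.02, -25.83, -32.64]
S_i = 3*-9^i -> [3, -27, 243, -2187, 19683]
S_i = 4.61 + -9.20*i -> [4.61, -4.59, -13.79, -22.99, -32.19]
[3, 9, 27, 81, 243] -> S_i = 3*3^i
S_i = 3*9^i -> [3, 27, 243, 2187, 19683]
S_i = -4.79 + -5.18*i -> [-4.79, -9.97, -15.15, -20.33, -25.51]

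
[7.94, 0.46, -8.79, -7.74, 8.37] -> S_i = Random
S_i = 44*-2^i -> [44, -88, 176, -352, 704]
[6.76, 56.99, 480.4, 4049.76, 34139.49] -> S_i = 6.76*8.43^i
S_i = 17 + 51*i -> [17, 68, 119, 170, 221]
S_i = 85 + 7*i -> [85, 92, 99, 106, 113]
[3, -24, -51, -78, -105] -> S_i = 3 + -27*i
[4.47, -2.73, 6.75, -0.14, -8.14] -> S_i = Random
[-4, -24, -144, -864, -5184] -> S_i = -4*6^i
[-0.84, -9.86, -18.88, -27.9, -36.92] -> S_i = -0.84 + -9.02*i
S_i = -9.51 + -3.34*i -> [-9.51, -12.85, -16.19, -19.53, -22.87]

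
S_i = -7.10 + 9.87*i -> [-7.1, 2.77, 12.64, 22.51, 32.38]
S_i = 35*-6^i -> [35, -210, 1260, -7560, 45360]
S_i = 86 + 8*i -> [86, 94, 102, 110, 118]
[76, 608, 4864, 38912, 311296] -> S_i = 76*8^i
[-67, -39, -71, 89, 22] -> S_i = Random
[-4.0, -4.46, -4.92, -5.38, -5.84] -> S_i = -4.00 + -0.46*i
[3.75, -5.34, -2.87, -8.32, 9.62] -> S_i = Random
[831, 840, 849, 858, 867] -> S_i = 831 + 9*i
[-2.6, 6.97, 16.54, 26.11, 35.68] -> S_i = -2.60 + 9.57*i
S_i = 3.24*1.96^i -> [3.24, 6.35, 12.45, 24.4, 47.82]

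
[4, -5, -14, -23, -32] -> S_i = 4 + -9*i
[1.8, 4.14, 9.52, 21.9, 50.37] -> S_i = 1.80*2.30^i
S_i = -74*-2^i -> [-74, 148, -296, 592, -1184]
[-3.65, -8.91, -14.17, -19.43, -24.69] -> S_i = -3.65 + -5.26*i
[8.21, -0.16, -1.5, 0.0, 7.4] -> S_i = Random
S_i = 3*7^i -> [3, 21, 147, 1029, 7203]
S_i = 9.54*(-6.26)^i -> [9.54, -59.72, 373.85, -2340.3, 14650.27]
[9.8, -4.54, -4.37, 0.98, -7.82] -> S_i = Random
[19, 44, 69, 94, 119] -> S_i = 19 + 25*i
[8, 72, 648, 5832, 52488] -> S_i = 8*9^i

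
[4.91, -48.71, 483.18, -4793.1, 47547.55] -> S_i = 4.91*(-9.92)^i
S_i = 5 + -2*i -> [5, 3, 1, -1, -3]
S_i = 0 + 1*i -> [0, 1, 2, 3, 4]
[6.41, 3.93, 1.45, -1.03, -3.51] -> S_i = 6.41 + -2.48*i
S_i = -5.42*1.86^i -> [-5.42, -10.08, -18.75, -34.88, -64.87]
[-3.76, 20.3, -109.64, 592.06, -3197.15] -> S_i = -3.76*(-5.40)^i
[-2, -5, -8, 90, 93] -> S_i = Random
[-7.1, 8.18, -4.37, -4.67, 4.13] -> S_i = Random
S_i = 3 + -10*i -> [3, -7, -17, -27, -37]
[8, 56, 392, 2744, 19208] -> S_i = 8*7^i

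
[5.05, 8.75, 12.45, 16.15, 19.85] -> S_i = 5.05 + 3.70*i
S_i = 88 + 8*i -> [88, 96, 104, 112, 120]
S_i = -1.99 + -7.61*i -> [-1.99, -9.6, -17.21, -24.82, -32.43]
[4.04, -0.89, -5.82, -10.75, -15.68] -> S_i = 4.04 + -4.93*i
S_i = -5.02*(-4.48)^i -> [-5.02, 22.49, -100.75, 451.38, -2022.16]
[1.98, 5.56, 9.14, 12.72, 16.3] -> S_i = 1.98 + 3.58*i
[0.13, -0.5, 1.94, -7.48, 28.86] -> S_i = 0.13*(-3.86)^i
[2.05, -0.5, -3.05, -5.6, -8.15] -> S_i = 2.05 + -2.55*i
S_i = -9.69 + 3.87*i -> [-9.69, -5.82, -1.95, 1.92, 5.79]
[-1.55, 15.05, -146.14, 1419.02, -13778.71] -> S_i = -1.55*(-9.71)^i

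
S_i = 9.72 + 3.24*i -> [9.72, 12.96, 16.2, 19.44, 22.68]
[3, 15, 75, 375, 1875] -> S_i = 3*5^i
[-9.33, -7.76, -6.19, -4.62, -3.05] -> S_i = -9.33 + 1.57*i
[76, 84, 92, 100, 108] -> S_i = 76 + 8*i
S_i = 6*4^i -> [6, 24, 96, 384, 1536]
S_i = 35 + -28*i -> [35, 7, -21, -49, -77]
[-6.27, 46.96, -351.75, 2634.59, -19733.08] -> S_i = -6.27*(-7.49)^i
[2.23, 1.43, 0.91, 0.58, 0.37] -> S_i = 2.23*0.64^i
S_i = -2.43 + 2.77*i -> [-2.43, 0.34, 3.11, 5.88, 8.65]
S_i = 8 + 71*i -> [8, 79, 150, 221, 292]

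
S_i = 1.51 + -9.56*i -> [1.51, -8.05, -17.61, -27.17, -36.73]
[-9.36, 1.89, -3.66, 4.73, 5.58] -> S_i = Random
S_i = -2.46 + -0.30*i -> [-2.46, -2.76, -3.06, -3.36, -3.66]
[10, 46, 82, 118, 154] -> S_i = 10 + 36*i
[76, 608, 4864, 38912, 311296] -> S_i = 76*8^i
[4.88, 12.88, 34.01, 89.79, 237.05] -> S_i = 4.88*2.64^i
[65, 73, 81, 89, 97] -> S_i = 65 + 8*i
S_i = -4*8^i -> [-4, -32, -256, -2048, -16384]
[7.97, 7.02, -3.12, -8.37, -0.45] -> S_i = Random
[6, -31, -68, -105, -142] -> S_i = 6 + -37*i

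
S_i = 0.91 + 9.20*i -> [0.91, 10.11, 19.31, 28.51, 37.71]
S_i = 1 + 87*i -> [1, 88, 175, 262, 349]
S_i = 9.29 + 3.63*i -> [9.29, 12.92, 16.55, 20.18, 23.81]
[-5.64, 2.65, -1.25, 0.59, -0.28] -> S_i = -5.64*(-0.47)^i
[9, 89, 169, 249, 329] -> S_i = 9 + 80*i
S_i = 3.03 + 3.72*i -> [3.03, 6.75, 10.47, 14.19, 17.91]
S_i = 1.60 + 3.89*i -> [1.6, 5.49, 9.38, 13.27, 17.16]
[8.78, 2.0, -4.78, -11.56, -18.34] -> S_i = 8.78 + -6.78*i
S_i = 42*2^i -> [42, 84, 168, 336, 672]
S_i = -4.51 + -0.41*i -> [-4.51, -4.92, -5.33, -5.74, -6.15]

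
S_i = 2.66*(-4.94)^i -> [2.66, -13.14, 64.91, -320.67, 1584.12]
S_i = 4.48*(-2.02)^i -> [4.48, -9.05, 18.28, -36.93, 74.59]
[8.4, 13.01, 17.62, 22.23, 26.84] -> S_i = 8.40 + 4.61*i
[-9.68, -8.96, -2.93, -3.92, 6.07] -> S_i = Random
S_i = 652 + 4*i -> [652, 656, 660, 664, 668]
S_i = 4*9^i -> [4, 36, 324, 2916, 26244]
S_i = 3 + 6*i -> [3, 9, 15, 21, 27]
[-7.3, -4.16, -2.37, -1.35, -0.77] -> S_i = -7.30*0.57^i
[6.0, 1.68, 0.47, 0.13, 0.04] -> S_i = 6.00*0.28^i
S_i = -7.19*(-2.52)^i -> [-7.19, 18.12, -45.66, 115.06, -289.96]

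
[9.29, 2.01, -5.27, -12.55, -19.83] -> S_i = 9.29 + -7.28*i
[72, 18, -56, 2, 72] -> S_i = Random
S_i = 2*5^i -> [2, 10, 50, 250, 1250]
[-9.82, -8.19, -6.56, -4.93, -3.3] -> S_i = -9.82 + 1.63*i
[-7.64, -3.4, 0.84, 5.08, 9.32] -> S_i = -7.64 + 4.24*i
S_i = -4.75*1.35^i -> [-4.75, -6.41, -8.66, -11.69, -15.78]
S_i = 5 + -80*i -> [5, -75, -155, -235, -315]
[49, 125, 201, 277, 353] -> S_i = 49 + 76*i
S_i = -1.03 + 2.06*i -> [-1.03, 1.03, 3.09, 5.15, 7.21]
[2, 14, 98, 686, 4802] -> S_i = 2*7^i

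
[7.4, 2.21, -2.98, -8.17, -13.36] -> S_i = 7.40 + -5.19*i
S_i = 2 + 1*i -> [2, 3, 4, 5, 6]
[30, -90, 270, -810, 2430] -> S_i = 30*-3^i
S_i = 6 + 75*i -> [6, 81, 156, 231, 306]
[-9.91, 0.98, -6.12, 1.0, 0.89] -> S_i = Random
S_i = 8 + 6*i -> [8, 14, 20, 26, 32]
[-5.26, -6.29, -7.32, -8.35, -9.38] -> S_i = -5.26 + -1.03*i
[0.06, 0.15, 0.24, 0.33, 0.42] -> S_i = 0.06 + 0.09*i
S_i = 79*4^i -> [79, 316, 1264, 5056, 20224]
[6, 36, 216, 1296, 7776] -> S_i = 6*6^i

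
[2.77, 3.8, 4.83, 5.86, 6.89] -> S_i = 2.77 + 1.03*i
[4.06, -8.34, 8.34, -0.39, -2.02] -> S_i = Random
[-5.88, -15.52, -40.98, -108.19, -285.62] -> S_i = -5.88*2.64^i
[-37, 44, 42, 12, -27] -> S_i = Random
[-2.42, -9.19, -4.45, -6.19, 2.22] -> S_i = Random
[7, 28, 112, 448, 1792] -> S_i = 7*4^i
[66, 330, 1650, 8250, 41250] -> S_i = 66*5^i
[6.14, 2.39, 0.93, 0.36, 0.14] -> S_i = 6.14*0.39^i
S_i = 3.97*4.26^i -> [3.97, 16.91, 72.05, 306.92, 1307.46]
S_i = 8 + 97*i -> [8, 105, 202, 299, 396]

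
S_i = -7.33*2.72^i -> [-7.33, -19.94, -54.23, -147.51, -401.22]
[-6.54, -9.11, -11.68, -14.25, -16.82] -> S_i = -6.54 + -2.57*i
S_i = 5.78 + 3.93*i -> [5.78, 9.71, 13.64, 17.57, 21.5]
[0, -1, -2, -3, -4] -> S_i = 0 + -1*i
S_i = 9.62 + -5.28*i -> [9.62, 4.34, -0.94, -6.22, -11.5]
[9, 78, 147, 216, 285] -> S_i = 9 + 69*i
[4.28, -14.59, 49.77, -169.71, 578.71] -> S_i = 4.28*(-3.41)^i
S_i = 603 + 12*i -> [603, 615, 627, 639, 651]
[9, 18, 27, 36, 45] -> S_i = 9 + 9*i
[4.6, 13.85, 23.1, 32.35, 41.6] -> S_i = 4.60 + 9.25*i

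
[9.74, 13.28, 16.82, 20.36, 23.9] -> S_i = 9.74 + 3.54*i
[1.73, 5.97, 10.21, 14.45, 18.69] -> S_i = 1.73 + 4.24*i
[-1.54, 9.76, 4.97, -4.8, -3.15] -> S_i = Random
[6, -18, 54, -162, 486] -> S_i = 6*-3^i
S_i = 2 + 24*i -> [2, 26, 50, 74, 98]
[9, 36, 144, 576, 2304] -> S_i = 9*4^i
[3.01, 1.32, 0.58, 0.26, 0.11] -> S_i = 3.01*0.44^i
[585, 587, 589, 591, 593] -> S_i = 585 + 2*i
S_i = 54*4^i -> [54, 216, 864, 3456, 13824]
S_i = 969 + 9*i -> [969, 978, 987, 996, 1005]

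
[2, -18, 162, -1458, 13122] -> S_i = 2*-9^i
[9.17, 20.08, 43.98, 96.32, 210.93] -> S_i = 9.17*2.19^i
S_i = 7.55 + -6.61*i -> [7.55, 0.94, -5.67, -12.28, -18.89]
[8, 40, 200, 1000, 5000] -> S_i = 8*5^i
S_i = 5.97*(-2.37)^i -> [5.97, -14.15, 33.53, -79.47, 188.35]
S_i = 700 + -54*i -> [700, 646, 592, 538, 484]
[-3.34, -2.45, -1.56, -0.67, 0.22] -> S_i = -3.34 + 0.89*i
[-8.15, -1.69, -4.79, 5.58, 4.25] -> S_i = Random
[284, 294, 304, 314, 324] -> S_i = 284 + 10*i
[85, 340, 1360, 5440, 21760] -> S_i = 85*4^i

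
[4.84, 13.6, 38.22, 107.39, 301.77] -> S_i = 4.84*2.81^i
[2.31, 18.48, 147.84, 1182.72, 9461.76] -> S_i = 2.31*8.00^i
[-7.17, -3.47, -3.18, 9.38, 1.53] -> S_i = Random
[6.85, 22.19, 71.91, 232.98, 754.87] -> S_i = 6.85*3.24^i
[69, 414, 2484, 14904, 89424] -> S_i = 69*6^i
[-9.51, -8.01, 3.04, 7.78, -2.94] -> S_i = Random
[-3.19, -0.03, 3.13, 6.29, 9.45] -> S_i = -3.19 + 3.16*i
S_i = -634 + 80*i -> [-634, -554, -474, -394, -314]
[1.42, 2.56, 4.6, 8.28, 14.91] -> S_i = 1.42*1.80^i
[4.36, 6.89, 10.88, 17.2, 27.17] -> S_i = 4.36*1.58^i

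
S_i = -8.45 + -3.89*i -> [-8.45, -12.34, -16.23, -20.12, -24.01]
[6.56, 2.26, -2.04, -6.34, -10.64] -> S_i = 6.56 + -4.30*i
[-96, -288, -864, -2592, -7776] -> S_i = -96*3^i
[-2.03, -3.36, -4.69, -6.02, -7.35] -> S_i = -2.03 + -1.33*i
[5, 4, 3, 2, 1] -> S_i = 5 + -1*i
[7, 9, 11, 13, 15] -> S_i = 7 + 2*i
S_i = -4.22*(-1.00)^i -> [-4.22, 4.22, -4.22, 4.22, -4.22]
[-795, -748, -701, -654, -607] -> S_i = -795 + 47*i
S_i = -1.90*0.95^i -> [-1.9, -1.8, -1.71, -1.63, -1.55]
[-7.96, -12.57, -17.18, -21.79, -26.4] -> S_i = -7.96 + -4.61*i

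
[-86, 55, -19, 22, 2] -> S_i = Random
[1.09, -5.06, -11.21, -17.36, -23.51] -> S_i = 1.09 + -6.15*i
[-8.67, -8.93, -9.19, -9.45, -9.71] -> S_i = -8.67 + -0.26*i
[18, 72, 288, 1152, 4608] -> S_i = 18*4^i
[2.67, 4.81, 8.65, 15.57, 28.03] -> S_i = 2.67*1.80^i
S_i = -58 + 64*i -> [-58, 6, 70, 134, 198]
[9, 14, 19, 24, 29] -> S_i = 9 + 5*i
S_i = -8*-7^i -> [-8, 56, -392, 2744, -19208]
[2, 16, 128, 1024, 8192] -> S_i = 2*8^i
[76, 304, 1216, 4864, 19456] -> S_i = 76*4^i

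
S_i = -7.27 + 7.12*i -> [-7.27, -0.15, 6.97, 14.09, 21.21]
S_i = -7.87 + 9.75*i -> [-7.87, 1.88, 11.63, 21.38, 31.13]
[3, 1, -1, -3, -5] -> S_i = 3 + -2*i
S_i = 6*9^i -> [6, 54, 486, 4374, 39366]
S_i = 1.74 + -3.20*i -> [1.74, -1.46, -4.66, -7.86, -11.06]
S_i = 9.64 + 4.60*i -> [9.64, 14.24, 18.84, 23.44, 28.04]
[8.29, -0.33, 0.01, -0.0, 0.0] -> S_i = 8.29*(-0.04)^i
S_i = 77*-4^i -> [77, -308, 1232, -4928, 19712]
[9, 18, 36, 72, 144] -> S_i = 9*2^i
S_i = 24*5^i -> [24, 120, 600, 3000, 15000]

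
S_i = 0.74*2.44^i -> [0.74, 1.81, 4.41, 10.75, 26.23]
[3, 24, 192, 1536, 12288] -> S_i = 3*8^i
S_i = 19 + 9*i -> [19, 28, 37, 46, 55]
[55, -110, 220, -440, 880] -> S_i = 55*-2^i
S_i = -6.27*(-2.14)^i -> [-6.27, 13.42, -28.71, 61.45, -131.5]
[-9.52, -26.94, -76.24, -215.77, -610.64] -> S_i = -9.52*2.83^i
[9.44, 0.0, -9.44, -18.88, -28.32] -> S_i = 9.44 + -9.44*i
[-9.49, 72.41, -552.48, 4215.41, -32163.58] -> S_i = -9.49*(-7.63)^i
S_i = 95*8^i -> [95, 760, 6080, 48640, 389120]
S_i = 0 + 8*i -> [0, 8, 16, 24, 32]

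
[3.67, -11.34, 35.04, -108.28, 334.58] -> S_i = 3.67*(-3.09)^i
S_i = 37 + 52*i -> [37, 89, 141, 193, 245]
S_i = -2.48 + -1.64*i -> [-2.48, -4.12, -5.76, -7.4, -9.04]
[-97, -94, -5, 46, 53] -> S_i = Random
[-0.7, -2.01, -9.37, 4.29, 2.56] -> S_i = Random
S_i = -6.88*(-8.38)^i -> [-6.88, 57.65, -483.14, 4048.75, -33928.49]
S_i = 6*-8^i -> [6, -48, 384, -3072, 24576]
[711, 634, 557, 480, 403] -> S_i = 711 + -77*i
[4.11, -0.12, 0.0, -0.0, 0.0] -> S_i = 4.11*(-0.03)^i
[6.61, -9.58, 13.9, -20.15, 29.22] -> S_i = 6.61*(-1.45)^i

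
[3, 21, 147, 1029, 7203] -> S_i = 3*7^i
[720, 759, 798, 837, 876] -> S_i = 720 + 39*i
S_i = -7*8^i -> [-7, -56, -448, -3584, -28672]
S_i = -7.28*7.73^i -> [-7.28, -56.27, -435.0, -3362.56, -25992.58]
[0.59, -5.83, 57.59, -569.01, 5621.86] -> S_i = 0.59*(-9.88)^i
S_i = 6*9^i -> [6, 54, 486, 4374, 39366]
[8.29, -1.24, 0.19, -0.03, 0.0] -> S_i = 8.29*(-0.15)^i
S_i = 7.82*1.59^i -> [7.82, 12.43, 19.77, 31.43, 49.98]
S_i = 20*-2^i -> [20, -40, 80, -160, 320]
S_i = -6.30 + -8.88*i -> [-6.3, -15.18, -24.06, -32.94, -41.82]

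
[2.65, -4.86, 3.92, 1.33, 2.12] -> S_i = Random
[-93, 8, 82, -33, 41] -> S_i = Random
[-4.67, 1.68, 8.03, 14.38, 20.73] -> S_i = -4.67 + 6.35*i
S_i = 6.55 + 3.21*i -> [6.55, 9.76, 12.97, 16.18, 19.39]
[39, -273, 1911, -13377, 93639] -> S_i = 39*-7^i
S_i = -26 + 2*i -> [-26, -24, -22, -20, -18]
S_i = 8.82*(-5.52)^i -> [8.82, -48.69, 268.75, -1483.49, 8188.89]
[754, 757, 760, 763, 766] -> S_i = 754 + 3*i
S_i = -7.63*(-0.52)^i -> [-7.63, 3.97, -2.06, 1.07, -0.56]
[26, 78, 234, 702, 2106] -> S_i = 26*3^i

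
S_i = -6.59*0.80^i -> [-6.59, -5.27, -4.22, -3.37, -2.7]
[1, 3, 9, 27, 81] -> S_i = 1*3^i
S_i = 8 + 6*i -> [8, 14, 20, 26, 32]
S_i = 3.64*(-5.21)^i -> [3.64, -18.96, 98.8, -514.77, 2681.96]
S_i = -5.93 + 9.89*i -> [-5.93, 3.96, 13.85, 23.74, 33.63]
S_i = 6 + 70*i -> [6, 76, 146, 216, 286]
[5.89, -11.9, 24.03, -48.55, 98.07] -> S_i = 5.89*(-2.02)^i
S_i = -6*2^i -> [-6, -12, -24, -48, -96]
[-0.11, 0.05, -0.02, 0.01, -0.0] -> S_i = -0.11*(-0.41)^i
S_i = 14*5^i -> [14, 70, 350, 1750, 8750]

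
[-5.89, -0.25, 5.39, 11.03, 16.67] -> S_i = -5.89 + 5.64*i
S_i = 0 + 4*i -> [0, 4, 8, 12, 16]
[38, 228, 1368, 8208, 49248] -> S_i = 38*6^i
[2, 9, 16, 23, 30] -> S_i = 2 + 7*i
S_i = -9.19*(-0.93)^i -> [-9.19, 8.55, -7.95, 7.39, -6.87]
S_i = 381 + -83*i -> [381, 298, 215, 132, 49]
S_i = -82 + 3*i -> [-82, -79, -76, -73, -70]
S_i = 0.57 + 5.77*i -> [0.57, 6.34, 12.11, 17.88, 23.65]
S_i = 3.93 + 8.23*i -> [3.93, 12.16, 20.39, 28.62, 36.85]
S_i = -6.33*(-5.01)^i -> [-6.33, 31.71, -158.88, 796.01, -3988.0]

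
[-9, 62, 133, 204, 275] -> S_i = -9 + 71*i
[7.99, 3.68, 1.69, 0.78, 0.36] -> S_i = 7.99*0.46^i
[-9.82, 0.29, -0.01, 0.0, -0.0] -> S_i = -9.82*(-0.03)^i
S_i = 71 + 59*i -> [71, 130, 189, 248, 307]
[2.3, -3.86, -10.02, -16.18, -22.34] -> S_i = 2.30 + -6.16*i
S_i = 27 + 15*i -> [27, 42, 57, 72, 87]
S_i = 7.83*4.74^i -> [7.83, 37.11, 175.92, 833.87, 3952.53]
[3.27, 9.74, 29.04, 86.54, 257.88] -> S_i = 3.27*2.98^i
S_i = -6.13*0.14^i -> [-6.13, -0.86, -0.12, -0.02, -0.0]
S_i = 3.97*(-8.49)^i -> [3.97, -33.71, 286.16, -2429.48, 20626.3]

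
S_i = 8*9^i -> [8, 72, 648, 5832, 52488]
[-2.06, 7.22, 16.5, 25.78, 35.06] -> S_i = -2.06 + 9.28*i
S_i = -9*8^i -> [-9, -72, -576, -4608, -36864]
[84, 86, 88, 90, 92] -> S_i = 84 + 2*i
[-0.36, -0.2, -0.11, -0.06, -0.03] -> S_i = -0.36*0.55^i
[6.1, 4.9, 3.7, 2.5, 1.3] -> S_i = 6.10 + -1.20*i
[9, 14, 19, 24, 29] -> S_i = 9 + 5*i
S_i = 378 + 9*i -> [378, 387, 396, 405, 414]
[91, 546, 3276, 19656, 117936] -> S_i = 91*6^i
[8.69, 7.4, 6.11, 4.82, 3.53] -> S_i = 8.69 + -1.29*i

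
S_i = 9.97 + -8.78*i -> [9.97, 1.19, -7.59, -16.37, -25.15]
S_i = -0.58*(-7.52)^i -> [-0.58, 4.36, -32.8, 246.65, -1854.81]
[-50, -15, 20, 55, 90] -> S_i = -50 + 35*i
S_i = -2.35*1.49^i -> [-2.35, -3.5, -5.22, -7.77, -11.58]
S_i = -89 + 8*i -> [-89, -81, -73, -65, -57]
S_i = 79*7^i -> [79, 553, 3871, 27097, 189679]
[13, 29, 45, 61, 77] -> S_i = 13 + 16*i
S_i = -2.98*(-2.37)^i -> [-2.98, 7.06, -16.74, 39.67, -94.02]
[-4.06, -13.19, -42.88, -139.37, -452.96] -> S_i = -4.06*3.25^i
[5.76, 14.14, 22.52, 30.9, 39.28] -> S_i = 5.76 + 8.38*i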